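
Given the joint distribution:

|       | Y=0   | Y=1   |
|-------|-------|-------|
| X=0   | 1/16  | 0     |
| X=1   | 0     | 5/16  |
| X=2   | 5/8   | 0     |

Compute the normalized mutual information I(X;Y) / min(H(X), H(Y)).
Marginal P(X) (row sums):
  P(X=0) = 1/16 + 0 = 1/16
  P(X=1) = 0 + 5/16 = 5/16
  P(X=2) = 5/8 + 0 = 5/8
Marginal P(Y) (column sums):
  P(Y=0) = 1/16 + 0 + 5/8 = 11/16
  P(Y=1) = 0 + 5/16 + 0 = 5/16

H(X) = -[(1/16)·log₂(1/16) + (5/16)·log₂(5/16) + (5/8)·log₂(5/8)]
  = 0.2500 + 0.5244 + 0.4238
  = 1.1982 bits
H(Y) = -[(11/16)·log₂(11/16) + (5/16)·log₂(5/16)]
  = 0.3716 + 0.5244
  = 0.8960 bits
H(X,Y) = -[(1/16)·log₂(1/16) + (5/16)·log₂(5/16) + (5/8)·log₂(5/8)]
  = 0.2500 + 0.5244 + 0.4238
  = 1.1982 bits

I(X;Y) = H(X) + H(Y) - H(X,Y)
  = 1.1982 + 0.8960 - 1.1982
  = 0.8960 bits

min(H(X), H(Y)) = min(1.1982, 0.8960) = 0.8960 bits
Normalized MI = 0.8960 / 0.8960 = 1.0000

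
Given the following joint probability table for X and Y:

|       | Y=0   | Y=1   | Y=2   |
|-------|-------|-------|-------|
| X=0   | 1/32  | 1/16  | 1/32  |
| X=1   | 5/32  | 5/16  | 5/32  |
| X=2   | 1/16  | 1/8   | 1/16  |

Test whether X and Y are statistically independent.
Marginal P(X) (row sums):
  P(X=0) = 1/32 + 1/16 + 1/32 = 1/8
  P(X=1) = 5/32 + 5/16 + 5/32 = 5/8
  P(X=2) = 1/16 + 1/8 + 1/16 = 1/4
Marginal P(Y) (column sums):
  P(Y=0) = 1/32 + 5/32 + 1/16 = 1/4
  P(Y=1) = 1/16 + 5/16 + 1/8 = 1/2
  P(Y=2) = 1/32 + 5/32 + 1/16 = 1/4

X and Y are independent iff P(X=i,Y=j) = P(X=i)·P(Y=j) for every cell.
  P(X=0)·P(Y=0) = 1/8 × 1/4 = 1/32 = P(X=0,Y=0) ✓
  P(X=0)·P(Y=1) = 1/8 × 1/2 = 1/16 = P(X=0,Y=1) ✓
  P(X=0)·P(Y=2) = 1/8 × 1/4 = 1/32 = P(X=0,Y=2) ✓
  P(X=1)·P(Y=0) = 5/8 × 1/4 = 5/32 = P(X=1,Y=0) ✓
  P(X=1)·P(Y=1) = 5/8 × 1/2 = 5/16 = P(X=1,Y=1) ✓
  P(X=1)·P(Y=2) = 5/8 × 1/4 = 5/32 = P(X=1,Y=2) ✓
  P(X=2)·P(Y=0) = 1/4 × 1/4 = 1/16 = P(X=2,Y=0) ✓
  P(X=2)·P(Y=1) = 1/4 × 1/2 = 1/8 = P(X=2,Y=1) ✓
  P(X=2)·P(Y=2) = 1/4 × 1/4 = 1/16 = P(X=2,Y=2) ✓

Yes, X and Y are independent: every cell factors, so I(X;Y) = 0 bits.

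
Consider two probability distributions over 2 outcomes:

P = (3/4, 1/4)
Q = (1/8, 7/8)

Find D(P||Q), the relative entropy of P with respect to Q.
D(P||Q) = Σ P(i) log₂(P(i)/Q(i))
  i=0: (3/4) × log₂((3/4)/(1/8)) = (3/4) × log₂(6) = 1.9387
  i=1: (1/4) × log₂((1/4)/(7/8)) = (1/4) × log₂(2/7) = -0.4518
D(P||Q) = 1.9387 - 0.4518
  = 1.4869 bits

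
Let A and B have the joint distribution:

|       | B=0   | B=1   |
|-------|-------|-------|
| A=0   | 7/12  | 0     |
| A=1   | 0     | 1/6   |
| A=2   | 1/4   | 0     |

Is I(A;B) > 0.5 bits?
Marginal P(A) (row sums):
  P(A=0) = 7/12 + 0 = 7/12
  P(A=1) = 0 + 1/6 = 1/6
  P(A=2) = 1/4 + 0 = 1/4
Marginal P(B) (column sums):
  P(B=0) = 7/12 + 0 + 1/4 = 5/6
  P(B=1) = 0 + 1/6 + 0 = 1/6

H(A) = -[(7/12)·log₂(7/12) + (1/6)·log₂(1/6) + (1/4)·log₂(1/4)]
  = 0.4536 + 0.4308 + 0.5000
  = 1.3844 bits
H(B) = -[(5/6)·log₂(5/6) + (1/6)·log₂(1/6)]
  = 0.2192 + 0.4308
  = 0.6500 bits
H(A,B) = -[(7/12)·log₂(7/12) + (1/6)·log₂(1/6) + (1/4)·log₂(1/4)]
  = 0.4536 + 0.4308 + 0.5000
  = 1.3844 bits

I(A;B) = H(A) + H(B) - H(A,B)
  = 1.3844 + 0.6500 - 1.3844
  = 0.6500 bits

Yes. I(A;B) = 0.6500 bits, which is > 0.5 bits.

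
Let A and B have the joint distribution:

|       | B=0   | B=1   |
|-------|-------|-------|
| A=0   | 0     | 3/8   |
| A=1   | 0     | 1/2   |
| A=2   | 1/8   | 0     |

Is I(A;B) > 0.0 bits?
Marginal P(A) (row sums):
  P(A=0) = 0 + 3/8 = 3/8
  P(A=1) = 0 + 1/2 = 1/2
  P(A=2) = 1/8 + 0 = 1/8
Marginal P(B) (column sums):
  P(B=0) = 0 + 0 + 1/8 = 1/8
  P(B=1) = 3/8 + 1/2 + 0 = 7/8

H(A) = -[(3/8)·log₂(3/8) + (1/2)·log₂(1/2) + (1/8)·log₂(1/8)]
  = 0.5306 + 0.5000 + 0.3750
  = 1.4056 bits
H(B) = -[(1/8)·log₂(1/8) + (7/8)·log₂(7/8)]
  = 0.3750 + 0.1686
  = 0.5436 bits
H(A,B) = -[(3/8)·log₂(3/8) + (1/2)·log₂(1/2) + (1/8)·log₂(1/8)]
  = 0.5306 + 0.5000 + 0.3750
  = 1.4056 bits

I(A;B) = H(A) + H(B) - H(A,B)
  = 1.4056 + 0.5436 - 1.4056
  = 0.5436 bits

Yes. I(A;B) = 0.5436 bits, which is > 0.0 bits.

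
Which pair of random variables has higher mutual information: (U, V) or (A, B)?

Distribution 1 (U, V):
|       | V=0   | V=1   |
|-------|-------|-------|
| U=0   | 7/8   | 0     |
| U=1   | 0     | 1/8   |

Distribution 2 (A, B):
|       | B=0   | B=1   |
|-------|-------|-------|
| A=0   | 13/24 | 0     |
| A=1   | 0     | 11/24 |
Distribution 1 (U, V):
Marginal P(U) (row sums):
  P(U=0) = 7/8 + 0 = 7/8
  P(U=1) = 0 + 1/8 = 1/8
Marginal P(V) (column sums):
  P(V=0) = 7/8 + 0 = 7/8
  P(V=1) = 0 + 1/8 = 1/8

H(U) = -[(7/8)·log₂(7/8) + (1/8)·log₂(1/8)]
  = 0.1686 + 0.3750
  = 0.5436 bits
H(V) = -[(7/8)·log₂(7/8) + (1/8)·log₂(1/8)]
  = 0.1686 + 0.3750
  = 0.5436 bits
H(U,V) = -[(7/8)·log₂(7/8) + (1/8)·log₂(1/8)]
  = 0.1686 + 0.3750
  = 0.5436 bits

I(U;V) = H(U) + H(V) - H(U,V)
  = 0.5436 + 0.5436 - 0.5436
  = 0.5436 bits

Distribution 2 (A, B):
Marginal P(A) (row sums):
  P(A=0) = 13/24 + 0 = 13/24
  P(A=1) = 0 + 11/24 = 11/24
Marginal P(B) (column sums):
  P(B=0) = 13/24 + 0 = 13/24
  P(B=1) = 0 + 11/24 = 11/24

H(A) = -[(13/24)·log₂(13/24) + (11/24)·log₂(11/24)]
  = 0.4791 + 0.5159
  = 0.9950 bits
H(B) = -[(13/24)·log₂(13/24) + (11/24)·log₂(11/24)]
  = 0.4791 + 0.5159
  = 0.9950 bits
H(A,B) = -[(13/24)·log₂(13/24) + (11/24)·log₂(11/24)]
  = 0.4791 + 0.5159
  = 0.9950 bits

I(A;B) = H(A) + H(B) - H(A,B)
  = 0.9950 + 0.9950 - 0.9950
  = 0.9950 bits

I(A;B) = 0.9950 bits > I(U;V) = 0.5436 bits, so (A, B) has the higher mutual information (stronger dependence).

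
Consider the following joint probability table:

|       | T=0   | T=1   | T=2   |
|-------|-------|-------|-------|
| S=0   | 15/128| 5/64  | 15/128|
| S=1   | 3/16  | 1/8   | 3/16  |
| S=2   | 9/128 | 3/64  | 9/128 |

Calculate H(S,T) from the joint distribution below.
H(S,T) = -Σ P(S,T) log₂ P(S,T), summed over the non-zero cells:
H(S,T) = -[(15/128)·log₂(15/128) + (5/64)·log₂(5/64) + (15/128)·log₂(15/128) + (3/16)·log₂(3/16) + (1/8)·log₂(1/8) + (3/16)·log₂(3/16) + (9/128)·log₂(9/128) + (3/64)·log₂(3/64) + (9/128)·log₂(9/128)]
  = 0.3625 + 0.2873 + 0.3625 + 0.4528 + 0.3750 + 0.4528 + 0.2693 + 0.2070 + 0.2693
  = 3.0385 bits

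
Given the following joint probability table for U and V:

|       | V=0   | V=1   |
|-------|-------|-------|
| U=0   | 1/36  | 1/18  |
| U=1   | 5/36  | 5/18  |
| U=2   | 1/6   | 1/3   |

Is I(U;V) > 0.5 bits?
Marginal P(U) (row sums):
  P(U=0) = 1/36 + 1/18 = 1/12
  P(U=1) = 5/36 + 5/18 = 5/12
  P(U=2) = 1/6 + 1/3 = 1/2
Marginal P(V) (column sums):
  P(V=0) = 1/36 + 5/36 + 1/6 = 1/3
  P(V=1) = 1/18 + 5/18 + 1/3 = 2/3

H(U) = -[(1/12)·log₂(1/12) + (5/12)·log₂(5/12) + (1/2)·log₂(1/2)]
  = 0.2987 + 0.5263 + 0.5000
  = 1.3250 bits
H(V) = -[(1/3)·log₂(1/3) + (2/3)·log₂(2/3)]
  = 0.5283 + 0.3900
  = 0.9183 bits
H(U,V) = -[(1/36)·log₂(1/36) + (1/18)·log₂(1/18) + (5/36)·log₂(5/36) + (5/18)·log₂(5/18) + (1/6)·log₂(1/6) + (1/3)·log₂(1/3)]
  = 0.1436 + 0.2317 + 0.3956 + 0.5133 + 0.4308 + 0.5283
  = 2.2433 bits

I(U;V) = H(U) + H(V) - H(U,V)
  = 1.3250 + 0.9183 - 2.2433
  = 0.0000 bits

No. I(U;V) = 0.0000 bits, which is ≤ 0.5 bits.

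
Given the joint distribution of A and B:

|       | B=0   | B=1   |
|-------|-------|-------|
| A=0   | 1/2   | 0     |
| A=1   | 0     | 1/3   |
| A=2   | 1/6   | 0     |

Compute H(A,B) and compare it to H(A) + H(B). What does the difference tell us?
Marginal P(A) (row sums):
  P(A=0) = 1/2 + 0 = 1/2
  P(A=1) = 0 + 1/3 = 1/3
  P(A=2) = 1/6 + 0 = 1/6
Marginal P(B) (column sums):
  P(B=0) = 1/2 + 0 + 1/6 = 2/3
  P(B=1) = 0 + 1/3 + 0 = 1/3

H(A,B) = -[(1/2)·log₂(1/2) + (1/3)·log₂(1/3) + (1/6)·log₂(1/6)]
  = 0.5000 + 0.5283 + 0.4308
  = 1.4591 bits
H(A) = -[(1/2)·log₂(1/2) + (1/3)·log₂(1/3) + (1/6)·log₂(1/6)]
  = 0.5000 + 0.5283 + 0.4308
  = 1.4591 bits
H(B) = -[(2/3)·log₂(2/3) + (1/3)·log₂(1/3)]
  = 0.3900 + 0.5283
  = 0.9183 bits

H(A) + H(B) = 1.4591 + 0.9183 = 2.3774 bits
Difference: H(A) + H(B) - H(A,B) = 2.3774 - 1.4591 = 0.9183 bits = I(A;B)

The difference is the mutual information; it is positive here, so A and B are dependent (knowing one reduces uncertainty about the other by 0.9183 bits).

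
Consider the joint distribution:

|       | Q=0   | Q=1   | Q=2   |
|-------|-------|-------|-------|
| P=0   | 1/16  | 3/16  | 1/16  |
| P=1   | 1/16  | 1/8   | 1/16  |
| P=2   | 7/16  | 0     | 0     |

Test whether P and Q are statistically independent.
Marginal P(P) (row sums):
  P(P=0) = 1/16 + 3/16 + 1/16 = 5/16
  P(P=1) = 1/16 + 1/8 + 1/16 = 1/4
  P(P=2) = 7/16 + 0 + 0 = 7/16
Marginal P(Q) (column sums):
  P(Q=0) = 1/16 + 1/16 + 7/16 = 9/16
  P(Q=1) = 3/16 + 1/8 + 0 = 5/16
  P(Q=2) = 1/16 + 1/16 + 0 = 1/8

P and Q are independent iff P(P=i,Q=j) = P(P=i)·P(Q=j) for every cell.
  P(P=0)·P(Q=0) = 5/16 × 9/16 = 45/256, but P(P=0,Q=0) = 1/16 ✗

No, P and Q are not independent. Quantitatively, I(P;Q) > 0:

H(P) = -[(5/16)·log₂(5/16) + (1/4)·log₂(1/4) + (7/16)·log₂(7/16)]
  = 0.5244 + 0.5000 + 0.5218
  = 1.5462 bits
H(Q) = -[(9/16)·log₂(9/16) + (5/16)·log₂(5/16) + (1/8)·log₂(1/8)]
  = 0.4669 + 0.5244 + 0.3750
  = 1.3663 bits
H(P,Q) = -[(1/16)·log₂(1/16) + (3/16)·log₂(3/16) + (1/16)·log₂(1/16) + (1/16)·log₂(1/16) + (1/8)·log₂(1/8) + (1/16)·log₂(1/16) + (7/16)·log₂(7/16)]
  = 0.2500 + 0.4528 + 0.2500 + 0.2500 + 0.3750 + 0.2500 + 0.5218
  = 2.3496 bits
I(P;Q) = H(P) + H(Q) - H(P,Q) = 1.5462 + 1.3663 - 2.3496 = 0.5629 bits > 0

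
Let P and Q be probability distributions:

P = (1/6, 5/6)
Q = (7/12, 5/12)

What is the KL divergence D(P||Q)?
D(P||Q) = Σ P(i) log₂(P(i)/Q(i))
  i=0: (1/6) × log₂((1/6)/(7/12)) = (1/6) × log₂(2/7) = -0.3012
  i=1: (5/6) × log₂((5/6)/(5/12)) = (5/6) × log₂(2) = 0.8333
D(P||Q) = -0.3012 + 0.8333
  = 0.5321 bits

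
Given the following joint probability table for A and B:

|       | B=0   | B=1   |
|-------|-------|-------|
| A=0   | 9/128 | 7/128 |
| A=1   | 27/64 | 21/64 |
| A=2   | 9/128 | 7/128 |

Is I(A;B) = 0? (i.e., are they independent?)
Marginal P(A) (row sums):
  P(A=0) = 9/128 + 7/128 = 1/8
  P(A=1) = 27/64 + 21/64 = 3/4
  P(A=2) = 9/128 + 7/128 = 1/8
Marginal P(B) (column sums):
  P(B=0) = 9/128 + 27/64 + 9/128 = 9/16
  P(B=1) = 7/128 + 21/64 + 7/128 = 7/16

A and B are independent iff P(A=i,B=j) = P(A=i)·P(B=j) for every cell.
  P(A=0)·P(B=0) = 1/8 × 9/16 = 9/128 = P(A=0,B=0) ✓
  P(A=0)·P(B=1) = 1/8 × 7/16 = 7/128 = P(A=0,B=1) ✓
  P(A=1)·P(B=0) = 3/4 × 9/16 = 27/64 = P(A=1,B=0) ✓
  P(A=1)·P(B=1) = 3/4 × 7/16 = 21/64 = P(A=1,B=1) ✓
  P(A=2)·P(B=0) = 1/8 × 9/16 = 9/128 = P(A=2,B=0) ✓
  P(A=2)·P(B=1) = 1/8 × 7/16 = 7/128 = P(A=2,B=1) ✓

Yes, A and B are independent: every cell factors, so I(A;B) = 0 bits.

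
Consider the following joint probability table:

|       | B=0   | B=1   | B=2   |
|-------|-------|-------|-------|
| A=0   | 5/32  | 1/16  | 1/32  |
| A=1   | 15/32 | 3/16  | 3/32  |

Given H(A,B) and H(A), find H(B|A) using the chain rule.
From the chain rule: H(A,B) = H(A) + H(B|A)
Therefore: H(B|A) = H(A,B) - H(A)

H(A,B) = -[(5/32)·log₂(5/32) + (1/16)·log₂(1/16) + (1/32)·log₂(1/32) + (15/32)·log₂(15/32) + (3/16)·log₂(3/16) + (3/32)·log₂(3/32)]
  = 0.4184 + 0.2500 + 0.1563 + 0.5124 + 0.4528 + 0.3202
  = 2.1101 bits
Marginal P(A) (row sums):
  P(A=0) = 5/32 + 1/16 + 1/32 = 1/4
  P(A=1) = 15/32 + 3/16 + 3/32 = 3/4
H(A) = -[(1/4)·log₂(1/4) + (3/4)·log₂(3/4)]
  = 0.5000 + 0.3113
  = 0.8113 bits

H(B|A) = 2.1101 - 0.8113 = 1.2988 bits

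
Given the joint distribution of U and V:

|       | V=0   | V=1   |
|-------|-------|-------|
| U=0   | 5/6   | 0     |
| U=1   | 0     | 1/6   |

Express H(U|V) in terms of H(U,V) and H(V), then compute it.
H(U|V) = H(U,V) - H(V)

Marginal P(V) (column sums):
  P(V=0) = 5/6 + 0 = 5/6
  P(V=1) = 0 + 1/6 = 1/6

H(U,V) = -[(5/6)·log₂(5/6) + (1/6)·log₂(1/6)]
  = 0.2192 + 0.4308
  = 0.6500 bits
H(V) = -[(5/6)·log₂(5/6) + (1/6)·log₂(1/6)]
  = 0.2192 + 0.4308
  = 0.6500 bits

H(U|V) = 0.6500 - 0.6500 = 0.0000 bits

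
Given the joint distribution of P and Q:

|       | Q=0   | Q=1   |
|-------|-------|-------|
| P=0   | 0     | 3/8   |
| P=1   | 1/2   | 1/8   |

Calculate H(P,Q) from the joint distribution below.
H(P,Q) = -Σ P(P,Q) log₂ P(P,Q), summed over the non-zero cells:
H(P,Q) = -[(3/8)·log₂(3/8) + (1/2)·log₂(1/2) + (1/8)·log₂(1/8)]
  = 0.5306 + 0.5000 + 0.3750
  = 1.4056 bits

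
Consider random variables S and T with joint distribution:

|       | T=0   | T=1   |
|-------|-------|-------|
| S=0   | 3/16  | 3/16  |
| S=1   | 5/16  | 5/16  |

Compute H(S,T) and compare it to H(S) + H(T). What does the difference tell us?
Marginal P(S) (row sums):
  P(S=0) = 3/16 + 3/16 = 3/8
  P(S=1) = 5/16 + 5/16 = 5/8
Marginal P(T) (column sums):
  P(T=0) = 3/16 + 5/16 = 1/2
  P(T=1) = 3/16 + 5/16 = 1/2

H(S,T) = -[(3/16)·log₂(3/16) + (3/16)·log₂(3/16) + (5/16)·log₂(5/16) + (5/16)·log₂(5/16)]
  = 0.4528 + 0.4528 + 0.5244 + 0.5244
  = 1.9544 bits
H(S) = -[(3/8)·log₂(3/8) + (5/8)·log₂(5/8)]
  = 0.5306 + 0.4238
  = 0.9544 bits
H(T) = -[(1/2)·log₂(1/2) + (1/2)·log₂(1/2)]
  = 0.5000 + 0.5000
  = 1.0000 bits

H(S) + H(T) = 0.9544 + 1.0000 = 1.9544 bits
Difference: H(S) + H(T) - H(S,T) = 1.9544 - 1.9544 = 0.0000 bits = I(S;T)

The difference is the mutual information; it is 0 here, so S and T are independent (the joint entropy equals the sum of the marginal entropies).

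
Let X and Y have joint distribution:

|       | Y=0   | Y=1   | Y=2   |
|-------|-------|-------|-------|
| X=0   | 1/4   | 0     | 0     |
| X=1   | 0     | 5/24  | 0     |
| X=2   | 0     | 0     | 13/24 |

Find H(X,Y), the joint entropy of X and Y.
H(X,Y) = -Σ P(X,Y) log₂ P(X,Y), summed over the non-zero cells:
H(X,Y) = -[(1/4)·log₂(1/4) + (5/24)·log₂(5/24) + (13/24)·log₂(13/24)]
  = 0.5000 + 0.4715 + 0.4791
  = 1.4506 bits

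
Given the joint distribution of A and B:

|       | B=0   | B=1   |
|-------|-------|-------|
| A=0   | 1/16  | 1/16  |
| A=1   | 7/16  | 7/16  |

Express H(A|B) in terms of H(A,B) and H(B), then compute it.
H(A|B) = H(A,B) - H(B)

Marginal P(B) (column sums):
  P(B=0) = 1/16 + 7/16 = 1/2
  P(B=1) = 1/16 + 7/16 = 1/2

H(A,B) = -[(1/16)·log₂(1/16) + (1/16)·log₂(1/16) + (7/16)·log₂(7/16) + (7/16)·log₂(7/16)]
  = 0.2500 + 0.2500 + 0.5218 + 0.5218
  = 1.5436 bits
H(B) = -[(1/2)·log₂(1/2) + (1/2)·log₂(1/2)]
  = 0.5000 + 0.5000
  = 1.0000 bits

H(A|B) = 1.5436 - 1.0000 = 0.5436 bits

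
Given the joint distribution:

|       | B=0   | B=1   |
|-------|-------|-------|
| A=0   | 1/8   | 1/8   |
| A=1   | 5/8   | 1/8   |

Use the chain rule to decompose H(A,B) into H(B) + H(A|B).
By the chain rule: H(A,B) = H(B) + H(A|B)

Marginal P(B) (column sums):
  P(B=0) = 1/8 + 5/8 = 3/4
  P(B=1) = 1/8 + 1/8 = 1/4
H(B) = -[(3/4)·log₂(3/4) + (1/4)·log₂(1/4)]
  = 0.3113 + 0.5000
  = 0.8113 bits
H(A|B) = -Σ P(A,B)·log₂ P(A|B), where P(A|B) = P(A,B) / P(B)
  (A=0,B=0): P(A|B) = (1/8)/(3/4) = 1/6;  -(1/8)·log₂(1/6) = 0.3231
  (A=0,B=1): P(A|B) = (1/8)/(1/4) = 1/2;  -(1/8)·log₂(1/2) = 0.1250
  (A=1,B=0): P(A|B) = (5/8)/(3/4) = 5/6;  -(5/8)·log₂(5/6) = 0.1644
  (A=1,B=1): P(A|B) = (1/8)/(1/4) = 1/2;  -(1/8)·log₂(1/2) = 0.1250
H(A|B) = 0.3231 + 0.1250 + 0.1644 + 0.1250
  = 0.7375 bits

H(A,B) = H(B) + H(A|B) = 0.8113 + 0.7375 = 1.5488 bits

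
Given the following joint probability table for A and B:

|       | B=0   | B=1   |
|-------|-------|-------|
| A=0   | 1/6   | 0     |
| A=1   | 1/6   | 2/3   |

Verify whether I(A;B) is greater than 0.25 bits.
Marginal P(A) (row sums):
  P(A=0) = 1/6 + 0 = 1/6
  P(A=1) = 1/6 + 2/3 = 5/6
Marginal P(B) (column sums):
  P(B=0) = 1/6 + 1/6 = 1/3
  P(B=1) = 0 + 2/3 = 2/3

H(A) = -[(1/6)·log₂(1/6) + (5/6)·log₂(5/6)]
  = 0.4308 + 0.2192
  = 0.6500 bits
H(B) = -[(1/3)·log₂(1/3) + (2/3)·log₂(2/3)]
  = 0.5283 + 0.3900
  = 0.9183 bits
H(A,B) = -[(1/6)·log₂(1/6) + (1/6)·log₂(1/6) + (2/3)·log₂(2/3)]
  = 0.4308 + 0.4308 + 0.3900
  = 1.2516 bits

I(A;B) = H(A) + H(B) - H(A,B)
  = 0.6500 + 0.9183 - 1.2516
  = 0.3167 bits

Yes. I(A;B) = 0.3167 bits, which is > 0.25 bits.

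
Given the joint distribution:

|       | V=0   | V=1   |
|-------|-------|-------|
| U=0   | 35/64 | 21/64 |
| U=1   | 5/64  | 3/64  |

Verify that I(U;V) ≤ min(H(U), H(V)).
Marginal P(U) (row sums):
  P(U=0) = 35/64 + 21/64 = 7/8
  P(U=1) = 5/64 + 3/64 = 1/8
Marginal P(V) (column sums):
  P(V=0) = 35/64 + 5/64 = 5/8
  P(V=1) = 21/64 + 3/64 = 3/8

H(U) = -[(7/8)·log₂(7/8) + (1/8)·log₂(1/8)]
  = 0.1686 + 0.3750
  = 0.5436 bits
H(V) = -[(5/8)·log₂(5/8) + (3/8)·log₂(3/8)]
  = 0.4238 + 0.5306
  = 0.9544 bits
H(U,V) = -[(35/64)·log₂(35/64) + (21/64)·log₂(21/64) + (5/64)·log₂(5/64) + (3/64)·log₂(3/64)]
  = 0.4762 + 0.5275 + 0.2873 + 0.2070
  = 1.4980 bits

I(U;V) = H(U) + H(V) - H(U,V)
  = 0.5436 + 0.9544 - 1.4980
  = 0.0000 bits

min(H(U), H(V)) = min(0.5436, 0.9544) = 0.5436 bits
Since 0.0000 ≤ 0.5436, the bound is satisfied ✓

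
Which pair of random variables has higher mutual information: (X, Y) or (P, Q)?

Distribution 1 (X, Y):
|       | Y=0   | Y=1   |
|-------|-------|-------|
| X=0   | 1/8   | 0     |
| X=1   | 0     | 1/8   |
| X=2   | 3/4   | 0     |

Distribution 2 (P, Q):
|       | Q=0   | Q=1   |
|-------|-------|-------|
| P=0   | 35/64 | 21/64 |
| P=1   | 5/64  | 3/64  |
Distribution 1 (X, Y):
Marginal P(X) (row sums):
  P(X=0) = 1/8 + 0 = 1/8
  P(X=1) = 0 + 1/8 = 1/8
  P(X=2) = 3/4 + 0 = 3/4
Marginal P(Y) (column sums):
  P(Y=0) = 1/8 + 0 + 3/4 = 7/8
  P(Y=1) = 0 + 1/8 + 0 = 1/8

H(X) = -[(1/8)·log₂(1/8) + (1/8)·log₂(1/8) + (3/4)·log₂(3/4)]
  = 0.3750 + 0.3750 + 0.3113
  = 1.0613 bits
H(Y) = -[(7/8)·log₂(7/8) + (1/8)·log₂(1/8)]
  = 0.1686 + 0.3750
  = 0.5436 bits
H(X,Y) = -[(1/8)·log₂(1/8) + (1/8)·log₂(1/8) + (3/4)·log₂(3/4)]
  = 0.3750 + 0.3750 + 0.3113
  = 1.0613 bits

I(X;Y) = H(X) + H(Y) - H(X,Y)
  = 1.0613 + 0.5436 - 1.0613
  = 0.5436 bits

Distribution 2 (P, Q):
Marginal P(P) (row sums):
  P(P=0) = 35/64 + 21/64 = 7/8
  P(P=1) = 5/64 + 3/64 = 1/8
Marginal P(Q) (column sums):
  P(Q=0) = 35/64 + 5/64 = 5/8
  P(Q=1) = 21/64 + 3/64 = 3/8

H(P) = -[(7/8)·log₂(7/8) + (1/8)·log₂(1/8)]
  = 0.1686 + 0.3750
  = 0.5436 bits
H(Q) = -[(5/8)·log₂(5/8) + (3/8)·log₂(3/8)]
  = 0.4238 + 0.5306
  = 0.9544 bits
H(P,Q) = -[(35/64)·log₂(35/64) + (21/64)·log₂(21/64) + (5/64)·log₂(5/64) + (3/64)·log₂(3/64)]
  = 0.4762 + 0.5275 + 0.2873 + 0.2070
  = 1.4980 bits

I(P;Q) = H(P) + H(Q) - H(P,Q)
  = 0.5436 + 0.9544 - 1.4980
  = 0.0000 bits

I(X;Y) = 0.5436 bits > I(P;Q) = 0.0000 bits, so (X, Y) has the higher mutual information (stronger dependence).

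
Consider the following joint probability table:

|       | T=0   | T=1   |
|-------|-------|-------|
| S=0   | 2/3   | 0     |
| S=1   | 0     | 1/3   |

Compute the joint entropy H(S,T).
H(S,T) = -Σ P(S,T) log₂ P(S,T), summed over the non-zero cells:
H(S,T) = -[(2/3)·log₂(2/3) + (1/3)·log₂(1/3)]
  = 0.3900 + 0.5283
  = 0.9183 bits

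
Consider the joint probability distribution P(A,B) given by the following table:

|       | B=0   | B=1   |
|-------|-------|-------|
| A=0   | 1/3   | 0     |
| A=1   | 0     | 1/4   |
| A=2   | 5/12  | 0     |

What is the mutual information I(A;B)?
Marginal P(A) (row sums):
  P(A=0) = 1/3 + 0 = 1/3
  P(A=1) = 0 + 1/4 = 1/4
  P(A=2) = 5/12 + 0 = 5/12
Marginal P(B) (column sums):
  P(B=0) = 1/3 + 0 + 5/12 = 3/4
  P(B=1) = 0 + 1/4 + 0 = 1/4

H(A) = -[(1/3)·log₂(1/3) + (1/4)·log₂(1/4) + (5/12)·log₂(5/12)]
  = 0.5283 + 0.5000 + 0.5263
  = 1.5546 bits
H(B) = -[(3/4)·log₂(3/4) + (1/4)·log₂(1/4)]
  = 0.3113 + 0.5000
  = 0.8113 bits
H(A,B) = -[(1/3)·log₂(1/3) + (1/4)·log₂(1/4) + (5/12)·log₂(5/12)]
  = 0.5283 + 0.5000 + 0.5263
  = 1.5546 bits

I(A;B) = H(A) + H(B) - H(A,B)
  = 1.5546 + 0.8113 - 1.5546
  = 0.8113 bits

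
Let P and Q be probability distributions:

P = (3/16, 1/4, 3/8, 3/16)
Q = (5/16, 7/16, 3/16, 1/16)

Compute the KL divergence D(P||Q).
D(P||Q) = Σ P(i) log₂(P(i)/Q(i))
  i=0: (3/16) × log₂((3/16)/(5/16)) = (3/16) × log₂(3/5) = -0.1382
  i=1: (1/4) × log₂((1/4)/(7/16)) = (1/4) × log₂(4/7) = -0.2018
  i=2: (3/8) × log₂((3/8)/(3/16)) = (3/8) × log₂(2) = 0.3750
  i=3: (3/16) × log₂((3/16)/(1/16)) = (3/16) × log₂(3) = 0.2972
D(P||Q) = -0.1382 - 0.2018 + 0.3750 + 0.2972
  = 0.3322 bits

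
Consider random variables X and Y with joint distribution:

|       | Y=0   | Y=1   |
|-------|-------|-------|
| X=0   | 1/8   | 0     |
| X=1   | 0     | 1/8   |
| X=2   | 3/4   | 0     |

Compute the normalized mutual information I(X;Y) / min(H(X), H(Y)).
Marginal P(X) (row sums):
  P(X=0) = 1/8 + 0 = 1/8
  P(X=1) = 0 + 1/8 = 1/8
  P(X=2) = 3/4 + 0 = 3/4
Marginal P(Y) (column sums):
  P(Y=0) = 1/8 + 0 + 3/4 = 7/8
  P(Y=1) = 0 + 1/8 + 0 = 1/8

H(X) = -[(1/8)·log₂(1/8) + (1/8)·log₂(1/8) + (3/4)·log₂(3/4)]
  = 0.3750 + 0.3750 + 0.3113
  = 1.0613 bits
H(Y) = -[(7/8)·log₂(7/8) + (1/8)·log₂(1/8)]
  = 0.1686 + 0.3750
  = 0.5436 bits
H(X,Y) = -[(1/8)·log₂(1/8) + (1/8)·log₂(1/8) + (3/4)·log₂(3/4)]
  = 0.3750 + 0.3750 + 0.3113
  = 1.0613 bits

I(X;Y) = H(X) + H(Y) - H(X,Y)
  = 1.0613 + 0.5436 - 1.0613
  = 0.5436 bits

min(H(X), H(Y)) = min(1.0613, 0.5436) = 0.5436 bits
Normalized MI = 0.5436 / 0.5436 = 1.0000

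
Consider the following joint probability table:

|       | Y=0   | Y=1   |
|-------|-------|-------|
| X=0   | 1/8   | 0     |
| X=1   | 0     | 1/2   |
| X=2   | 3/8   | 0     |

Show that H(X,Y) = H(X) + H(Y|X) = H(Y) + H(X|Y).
Marginal P(X) (row sums):
  P(X=0) = 1/8 + 0 = 1/8
  P(X=1) = 0 + 1/2 = 1/2
  P(X=2) = 3/8 + 0 = 3/8
Marginal P(Y) (column sums):
  P(Y=0) = 1/8 + 0 + 3/8 = 1/2
  P(Y=1) = 0 + 1/2 + 0 = 1/2

Decomposition 1: H(X) + H(Y|X)
H(X) = -[(1/8)·log₂(1/8) + (1/2)·log₂(1/2) + (3/8)·log₂(3/8)]
  = 0.3750 + 0.5000 + 0.5306
  = 1.4056 bits
H(Y|X) = -Σ P(X,Y)·log₂ P(Y|X), where P(Y|X) = P(X,Y) / P(X)
  (cells with P(X,Y) = 0 contribute 0)
  (X=0,Y=0): P(Y|X) = (1/8)/(1/8) = 1;  -(1/8)·log₂(1) = 0.0000
  (X=1,Y=1): P(Y|X) = (1/2)/(1/2) = 1;  -(1/2)·log₂(1) = 0.0000
  (X=2,Y=0): P(Y|X) = (3/8)/(3/8) = 1;  -(3/8)·log₂(1) = 0.0000
H(Y|X) = 0.0000 + 0.0000 + 0.0000
  = 0.0000 bits
H(X) + H(Y|X) = 1.4056 + 0.0000 = 1.4056 bits

Decomposition 2: H(Y) + H(X|Y)
H(Y) = -[(1/2)·log₂(1/2) + (1/2)·log₂(1/2)]
  = 0.5000 + 0.5000
  = 1.0000 bits
H(X|Y) = -Σ P(X,Y)·log₂ P(X|Y), where P(X|Y) = P(X,Y) / P(Y)
  (cells with P(X,Y) = 0 contribute 0)
  (X=0,Y=0): P(X|Y) = (1/8)/(1/2) = 1/4;  -(1/8)·log₂(1/4) = 0.2500
  (X=1,Y=1): P(X|Y) = (1/2)/(1/2) = 1;  -(1/2)·log₂(1) = 0.0000
  (X=2,Y=0): P(X|Y) = (3/8)/(1/2) = 3/4;  -(3/8)·log₂(3/4) = 0.1556
H(X|Y) = 0.2500 + 0.0000 + 0.1556
  = 0.4056 bits
H(Y) + H(X|Y) = 1.0000 + 0.4056 = 1.4056 bits

Direct computation of the joint entropy:
H(X,Y) = -[(1/8)·log₂(1/8) + (1/2)·log₂(1/2) + (3/8)·log₂(3/8)]
  = 0.3750 + 0.5000 + 0.5306
  = 1.4056 bits

All three agree: H(X,Y) = 1.4056 bits ✓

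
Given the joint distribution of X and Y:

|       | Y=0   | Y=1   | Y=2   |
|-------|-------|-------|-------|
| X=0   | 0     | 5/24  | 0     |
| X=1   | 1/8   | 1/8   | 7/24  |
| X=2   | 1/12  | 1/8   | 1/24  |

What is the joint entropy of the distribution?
H(X,Y) = -Σ P(X,Y) log₂ P(X,Y), summed over the non-zero cells:
H(X,Y) = -[(5/24)·log₂(5/24) + (1/8)·log₂(1/8) + (1/8)·log₂(1/8) + (7/24)·log₂(7/24) + (1/12)·log₂(1/12) + (1/8)·log₂(1/8) + (1/24)·log₂(1/24)]
  = 0.4715 + 0.3750 + 0.3750 + 0.5185 + 0.2987 + 0.3750 + 0.1910
  = 2.6047 bits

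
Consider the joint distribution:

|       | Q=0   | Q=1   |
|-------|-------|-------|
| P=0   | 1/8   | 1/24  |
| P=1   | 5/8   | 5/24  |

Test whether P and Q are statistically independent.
Marginal P(P) (row sums):
  P(P=0) = 1/8 + 1/24 = 1/6
  P(P=1) = 5/8 + 5/24 = 5/6
Marginal P(Q) (column sums):
  P(Q=0) = 1/8 + 5/8 = 3/4
  P(Q=1) = 1/24 + 5/24 = 1/4

P and Q are independent iff P(P=i,Q=j) = P(P=i)·P(Q=j) for every cell.
  P(P=0)·P(Q=0) = 1/6 × 3/4 = 1/8 = P(P=0,Q=0) ✓
  P(P=0)·P(Q=1) = 1/6 × 1/4 = 1/24 = P(P=0,Q=1) ✓
  P(P=1)·P(Q=0) = 5/6 × 3/4 = 5/8 = P(P=1,Q=0) ✓
  P(P=1)·P(Q=1) = 5/6 × 1/4 = 5/24 = P(P=1,Q=1) ✓

Yes, P and Q are independent: every cell factors, so I(P;Q) = 0 bits.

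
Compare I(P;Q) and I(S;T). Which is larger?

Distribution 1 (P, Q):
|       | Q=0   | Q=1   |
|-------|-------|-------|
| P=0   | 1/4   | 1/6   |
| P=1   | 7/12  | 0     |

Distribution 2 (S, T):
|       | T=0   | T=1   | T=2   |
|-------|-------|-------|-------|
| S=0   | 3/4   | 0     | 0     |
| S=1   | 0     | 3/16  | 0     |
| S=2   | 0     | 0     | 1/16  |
Distribution 1 (P, Q):
Marginal P(P) (row sums):
  P(P=0) = 1/4 + 1/6 = 5/12
  P(P=1) = 7/12 + 0 = 7/12
Marginal P(Q) (column sums):
  P(Q=0) = 1/4 + 7/12 = 5/6
  P(Q=1) = 1/6 + 0 = 1/6

H(P) = -[(5/12)·log₂(5/12) + (7/12)·log₂(7/12)]
  = 0.5263 + 0.4536
  = 0.9799 bits
H(Q) = -[(5/6)·log₂(5/6) + (1/6)·log₂(1/6)]
  = 0.2192 + 0.4308
  = 0.6500 bits
H(P,Q) = -[(1/4)·log₂(1/4) + (1/6)·log₂(1/6) + (7/12)·log₂(7/12)]
  = 0.5000 + 0.4308 + 0.4536
  = 1.3844 bits

I(P;Q) = H(P) + H(Q) - H(P,Q)
  = 0.9799 + 0.6500 - 1.3844
  = 0.2455 bits

Distribution 2 (S, T):
Marginal P(S) (row sums):
  P(S=0) = 3/4 + 0 + 0 = 3/4
  P(S=1) = 0 + 3/16 + 0 = 3/16
  P(S=2) = 0 + 0 + 1/16 = 1/16
Marginal P(T) (column sums):
  P(T=0) = 3/4 + 0 + 0 = 3/4
  P(T=1) = 0 + 3/16 + 0 = 3/16
  P(T=2) = 0 + 0 + 1/16 = 1/16

H(S) = -[(3/4)·log₂(3/4) + (3/16)·log₂(3/16) + (1/16)·log₂(1/16)]
  = 0.3113 + 0.4528 + 0.2500
  = 1.0141 bits
H(T) = -[(3/4)·log₂(3/4) + (3/16)·log₂(3/16) + (1/16)·log₂(1/16)]
  = 0.3113 + 0.4528 + 0.2500
  = 1.0141 bits
H(S,T) = -[(3/4)·log₂(3/4) + (3/16)·log₂(3/16) + (1/16)·log₂(1/16)]
  = 0.3113 + 0.4528 + 0.2500
  = 1.0141 bits

I(S;T) = H(S) + H(T) - H(S,T)
  = 1.0141 + 1.0141 - 1.0141
  = 1.0141 bits

I(S;T) = 1.0141 bits > I(P;Q) = 0.2455 bits, so (S, T) has the higher mutual information (stronger dependence).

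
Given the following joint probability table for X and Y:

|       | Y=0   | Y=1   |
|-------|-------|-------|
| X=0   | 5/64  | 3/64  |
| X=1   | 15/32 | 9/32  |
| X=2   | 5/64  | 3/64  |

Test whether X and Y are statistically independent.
Marginal P(X) (row sums):
  P(X=0) = 5/64 + 3/64 = 1/8
  P(X=1) = 15/32 + 9/32 = 3/4
  P(X=2) = 5/64 + 3/64 = 1/8
Marginal P(Y) (column sums):
  P(Y=0) = 5/64 + 15/32 + 5/64 = 5/8
  P(Y=1) = 3/64 + 9/32 + 3/64 = 3/8

X and Y are independent iff P(X=i,Y=j) = P(X=i)·P(Y=j) for every cell.
  P(X=0)·P(Y=0) = 1/8 × 5/8 = 5/64 = P(X=0,Y=0) ✓
  P(X=0)·P(Y=1) = 1/8 × 3/8 = 3/64 = P(X=0,Y=1) ✓
  P(X=1)·P(Y=0) = 3/4 × 5/8 = 15/32 = P(X=1,Y=0) ✓
  P(X=1)·P(Y=1) = 3/4 × 3/8 = 9/32 = P(X=1,Y=1) ✓
  P(X=2)·P(Y=0) = 1/8 × 5/8 = 5/64 = P(X=2,Y=0) ✓
  P(X=2)·P(Y=1) = 1/8 × 3/8 = 3/64 = P(X=2,Y=1) ✓

Yes, X and Y are independent: every cell factors, so I(X;Y) = 0 bits.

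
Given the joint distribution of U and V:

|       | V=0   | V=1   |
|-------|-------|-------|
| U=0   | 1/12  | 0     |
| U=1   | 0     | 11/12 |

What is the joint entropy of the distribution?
H(U,V) = -Σ P(U,V) log₂ P(U,V), summed over the non-zero cells:
H(U,V) = -[(1/12)·log₂(1/12) + (11/12)·log₂(11/12)]
  = 0.2987 + 0.1151
  = 0.4138 bits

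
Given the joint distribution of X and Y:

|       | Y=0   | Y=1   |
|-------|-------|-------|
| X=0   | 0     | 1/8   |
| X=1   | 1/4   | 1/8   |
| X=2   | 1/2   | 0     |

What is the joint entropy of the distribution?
H(X,Y) = -Σ P(X,Y) log₂ P(X,Y), summed over the non-zero cells:
H(X,Y) = -[(1/8)·log₂(1/8) + (1/4)·log₂(1/4) + (1/8)·log₂(1/8) + (1/2)·log₂(1/2)]
  = 0.3750 + 0.5000 + 0.3750 + 0.5000
  = 1.7500 bits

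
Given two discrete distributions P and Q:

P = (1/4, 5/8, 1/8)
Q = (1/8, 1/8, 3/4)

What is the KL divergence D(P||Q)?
D(P||Q) = Σ P(i) log₂(P(i)/Q(i))
  i=0: (1/4) × log₂((1/4)/(1/8)) = (1/4) × log₂(2) = 0.2500
  i=1: (5/8) × log₂((5/8)/(1/8)) = (5/8) × log₂(5) = 1.4512
  i=2: (1/8) × log₂((1/8)/(3/4)) = (1/8) × log₂(1/6) = -0.3231
D(P||Q) = 0.2500 + 1.4512 - 0.3231
  = 1.3781 bits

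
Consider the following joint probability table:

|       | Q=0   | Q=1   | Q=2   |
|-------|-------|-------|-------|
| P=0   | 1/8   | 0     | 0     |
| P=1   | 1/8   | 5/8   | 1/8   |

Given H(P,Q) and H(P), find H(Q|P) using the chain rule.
From the chain rule: H(P,Q) = H(P) + H(Q|P)
Therefore: H(Q|P) = H(P,Q) - H(P)

H(P,Q) = -[(1/8)·log₂(1/8) + (1/8)·log₂(1/8) + (5/8)·log₂(5/8) + (1/8)·log₂(1/8)]
  = 0.3750 + 0.3750 + 0.4238 + 0.3750
  = 1.5488 bits
Marginal P(P) (row sums):
  P(P=0) = 1/8 + 0 + 0 = 1/8
  P(P=1) = 1/8 + 5/8 + 1/8 = 7/8
H(P) = -[(1/8)·log₂(1/8) + (7/8)·log₂(7/8)]
  = 0.3750 + 0.1686
  = 0.5436 bits

H(Q|P) = 1.5488 - 0.5436 = 1.0052 bits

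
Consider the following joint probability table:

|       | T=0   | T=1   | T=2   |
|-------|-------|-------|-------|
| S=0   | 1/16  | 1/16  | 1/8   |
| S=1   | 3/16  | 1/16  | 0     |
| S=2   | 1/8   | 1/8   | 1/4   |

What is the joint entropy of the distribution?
H(S,T) = -Σ P(S,T) log₂ P(S,T), summed over the non-zero cells:
H(S,T) = -[(1/16)·log₂(1/16) + (1/16)·log₂(1/16) + (1/8)·log₂(1/8) + (3/16)·log₂(3/16) + (1/16)·log₂(1/16) + (1/8)·log₂(1/8) + (1/8)·log₂(1/8) + (1/4)·log₂(1/4)]
  = 0.2500 + 0.2500 + 0.3750 + 0.4528 + 0.2500 + 0.3750 + 0.3750 + 0.5000
  = 2.8278 bits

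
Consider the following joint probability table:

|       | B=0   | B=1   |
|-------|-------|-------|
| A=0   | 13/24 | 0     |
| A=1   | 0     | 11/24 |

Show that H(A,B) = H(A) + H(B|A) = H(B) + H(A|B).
Marginal P(A) (row sums):
  P(A=0) = 13/24 + 0 = 13/24
  P(A=1) = 0 + 11/24 = 11/24
Marginal P(B) (column sums):
  P(B=0) = 13/24 + 0 = 13/24
  P(B=1) = 0 + 11/24 = 11/24

Decomposition 1: H(A) + H(B|A)
H(A) = -[(13/24)·log₂(13/24) + (11/24)·log₂(11/24)]
  = 0.4791 + 0.5159
  = 0.9950 bits
H(B|A) = -Σ P(A,B)·log₂ P(B|A), where P(B|A) = P(A,B) / P(A)
  (cells with P(A,B) = 0 contribute 0)
  (A=0,B=0): P(B|A) = (13/24)/(13/24) = 1;  -(13/24)·log₂(1) = 0.0000
  (A=1,B=1): P(B|A) = (11/24)/(11/24) = 1;  -(11/24)·log₂(1) = 0.0000
H(B|A) = 0.0000 + 0.0000
  = 0.0000 bits
H(A) + H(B|A) = 0.9950 + 0.0000 = 0.9950 bits

Decomposition 2: H(B) + H(A|B)
H(B) = -[(13/24)·log₂(13/24) + (11/24)·log₂(11/24)]
  = 0.4791 + 0.5159
  = 0.9950 bits
H(A|B) = -Σ P(A,B)·log₂ P(A|B), where P(A|B) = P(A,B) / P(B)
  (cells with P(A,B) = 0 contribute 0)
  (A=0,B=0): P(A|B) = (13/24)/(13/24) = 1;  -(13/24)·log₂(1) = 0.0000
  (A=1,B=1): P(A|B) = (11/24)/(11/24) = 1;  -(11/24)·log₂(1) = 0.0000
H(A|B) = 0.0000 + 0.0000
  = 0.0000 bits
H(B) + H(A|B) = 0.9950 + 0.0000 = 0.9950 bits

Direct computation of the joint entropy:
H(A,B) = -[(13/24)·log₂(13/24) + (11/24)·log₂(11/24)]
  = 0.4791 + 0.5159
  = 0.9950 bits

All three agree: H(A,B) = 0.9950 bits ✓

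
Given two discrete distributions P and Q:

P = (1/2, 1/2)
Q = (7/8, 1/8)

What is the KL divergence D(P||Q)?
D(P||Q) = Σ P(i) log₂(P(i)/Q(i))
  i=0: (1/2) × log₂((1/2)/(7/8)) = (1/2) × log₂(4/7) = -0.4037
  i=1: (1/2) × log₂((1/2)/(1/8)) = (1/2) × log₂(4) = 1.0000
D(P||Q) = -0.4037 + 1.0000
  = 0.5963 bits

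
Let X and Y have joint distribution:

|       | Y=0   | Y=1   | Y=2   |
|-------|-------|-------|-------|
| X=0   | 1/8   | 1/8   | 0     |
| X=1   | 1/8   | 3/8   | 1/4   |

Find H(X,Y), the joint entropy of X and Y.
H(X,Y) = -Σ P(X,Y) log₂ P(X,Y), summed over the non-zero cells:
H(X,Y) = -[(1/8)·log₂(1/8) + (1/8)·log₂(1/8) + (1/8)·log₂(1/8) + (3/8)·log₂(3/8) + (1/4)·log₂(1/4)]
  = 0.3750 + 0.3750 + 0.3750 + 0.5306 + 0.5000
  = 2.1556 bits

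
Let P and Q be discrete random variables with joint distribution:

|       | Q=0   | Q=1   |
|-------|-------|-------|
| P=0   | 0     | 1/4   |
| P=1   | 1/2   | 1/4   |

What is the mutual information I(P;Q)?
Marginal P(P) (row sums):
  P(P=0) = 0 + 1/4 = 1/4
  P(P=1) = 1/2 + 1/4 = 3/4
Marginal P(Q) (column sums):
  P(Q=0) = 0 + 1/2 = 1/2
  P(Q=1) = 1/4 + 1/4 = 1/2

H(P) = -[(1/4)·log₂(1/4) + (3/4)·log₂(3/4)]
  = 0.5000 + 0.3113
  = 0.8113 bits
H(Q) = -[(1/2)·log₂(1/2) + (1/2)·log₂(1/2)]
  = 0.5000 + 0.5000
  = 1.0000 bits
H(P,Q) = -[(1/4)·log₂(1/4) + (1/2)·log₂(1/2) + (1/4)·log₂(1/4)]
  = 0.5000 + 0.5000 + 0.5000
  = 1.5000 bits

I(P;Q) = H(P) + H(Q) - H(P,Q)
  = 0.8113 + 1.0000 - 1.5000
  = 0.3113 bits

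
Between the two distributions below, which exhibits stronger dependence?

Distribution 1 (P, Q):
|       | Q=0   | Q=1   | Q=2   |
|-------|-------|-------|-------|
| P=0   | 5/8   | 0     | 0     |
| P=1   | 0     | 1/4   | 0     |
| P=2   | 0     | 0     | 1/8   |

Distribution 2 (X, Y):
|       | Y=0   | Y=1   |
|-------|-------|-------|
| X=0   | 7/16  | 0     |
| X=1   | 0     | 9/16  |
Distribution 1 (P, Q):
Marginal P(P) (row sums):
  P(P=0) = 5/8 + 0 + 0 = 5/8
  P(P=1) = 0 + 1/4 + 0 = 1/4
  P(P=2) = 0 + 0 + 1/8 = 1/8
Marginal P(Q) (column sums):
  P(Q=0) = 5/8 + 0 + 0 = 5/8
  P(Q=1) = 0 + 1/4 + 0 = 1/4
  P(Q=2) = 0 + 0 + 1/8 = 1/8

H(P) = -[(5/8)·log₂(5/8) + (1/4)·log₂(1/4) + (1/8)·log₂(1/8)]
  = 0.4238 + 0.5000 + 0.3750
  = 1.2988 bits
H(Q) = -[(5/8)·log₂(5/8) + (1/4)·log₂(1/4) + (1/8)·log₂(1/8)]
  = 0.4238 + 0.5000 + 0.3750
  = 1.2988 bits
H(P,Q) = -[(5/8)·log₂(5/8) + (1/4)·log₂(1/4) + (1/8)·log₂(1/8)]
  = 0.4238 + 0.5000 + 0.3750
  = 1.2988 bits

I(P;Q) = H(P) + H(Q) - H(P,Q)
  = 1.2988 + 1.2988 - 1.2988
  = 1.2988 bits

Distribution 2 (X, Y):
Marginal P(X) (row sums):
  P(X=0) = 7/16 + 0 = 7/16
  P(X=1) = 0 + 9/16 = 9/16
Marginal P(Y) (column sums):
  P(Y=0) = 7/16 + 0 = 7/16
  P(Y=1) = 0 + 9/16 = 9/16

H(X) = -[(7/16)·log₂(7/16) + (9/16)·log₂(9/16)]
  = 0.5218 + 0.4669
  = 0.9887 bits
H(Y) = -[(7/16)·log₂(7/16) + (9/16)·log₂(9/16)]
  = 0.5218 + 0.4669
  = 0.9887 bits
H(X,Y) = -[(7/16)·log₂(7/16) + (9/16)·log₂(9/16)]
  = 0.5218 + 0.4669
  = 0.9887 bits

I(X;Y) = H(X) + H(Y) - H(X,Y)
  = 0.9887 + 0.9887 - 0.9887
  = 0.9887 bits

I(P;Q) = 1.2988 bits > I(X;Y) = 0.9887 bits, so (P, Q) has the higher mutual information (stronger dependence).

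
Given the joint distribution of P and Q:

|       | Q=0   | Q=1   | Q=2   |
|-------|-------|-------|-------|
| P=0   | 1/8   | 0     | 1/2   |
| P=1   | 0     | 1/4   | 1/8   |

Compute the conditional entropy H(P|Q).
Marginal P(Q) (column sums):
  P(Q=0) = 1/8 + 0 = 1/8
  P(Q=1) = 0 + 1/4 = 1/4
  P(Q=2) = 1/2 + 1/8 = 5/8

H(P|Q) = -Σ P(P,Q)·log₂ P(P|Q), where P(P|Q) = P(P,Q) / P(Q)
  (cells with P(P,Q) = 0 contribute 0)
  (P=0,Q=0): P(P|Q) = (1/8)/(1/8) = 1;  -(1/8)·log₂(1) = 0.0000
  (P=0,Q=2): P(P|Q) = (1/2)/(5/8) = 4/5;  -(1/2)·log₂(4/5) = 0.1610
  (P=1,Q=1): P(P|Q) = (1/4)/(1/4) = 1;  -(1/4)·log₂(1) = 0.0000
  (P=1,Q=2): P(P|Q) = (1/8)/(5/8) = 1/5;  -(1/8)·log₂(1/5) = 0.2902
H(P|Q) = 0.0000 + 0.1610 + 0.0000 + 0.2902
  = 0.4512 bits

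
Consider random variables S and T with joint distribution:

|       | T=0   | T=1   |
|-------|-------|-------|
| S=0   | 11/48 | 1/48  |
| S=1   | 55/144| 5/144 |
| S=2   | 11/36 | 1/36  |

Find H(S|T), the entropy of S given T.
Marginal P(T) (column sums):
  P(T=0) = 11/48 + 55/144 + 11/36 = 11/12
  P(T=1) = 1/48 + 5/144 + 1/36 = 1/12

H(S|T) = -Σ P(S,T)·log₂ P(S|T), where P(S|T) = P(S,T) / P(T)
  (S=0,T=0): P(S|T) = (11/48)/(11/12) = 1/4;  -(11/48)·log₂(1/4) = 0.4583
  (S=0,T=1): P(S|T) = (1/48)/(1/12) = 1/4;  -(1/48)·log₂(1/4) = 0.0417
  (S=1,T=0): P(S|T) = (55/144)/(11/12) = 5/12;  -(55/144)·log₂(5/12) = 0.4824
  (S=1,T=1): P(S|T) = (5/144)/(1/12) = 5/12;  -(5/144)·log₂(5/12) = 0.0439
  (S=2,T=0): P(S|T) = (11/36)/(11/12) = 1/3;  -(11/36)·log₂(1/3) = 0.4843
  (S=2,T=1): P(S|T) = (1/36)/(1/12) = 1/3;  -(1/36)·log₂(1/3) = 0.0440
H(S|T) = 0.4583 + 0.0417 + 0.4824 + 0.0439 + 0.4843 + 0.0440
  = 1.5546 bits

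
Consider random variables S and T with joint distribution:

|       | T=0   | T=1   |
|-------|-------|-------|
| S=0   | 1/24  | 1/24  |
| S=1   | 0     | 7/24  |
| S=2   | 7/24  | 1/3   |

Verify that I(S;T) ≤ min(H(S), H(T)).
Marginal P(S) (row sums):
  P(S=0) = 1/24 + 1/24 = 1/12
  P(S=1) = 0 + 7/24 = 7/24
  P(S=2) = 7/24 + 1/3 = 5/8
Marginal P(T) (column sums):
  P(T=0) = 1/24 + 0 + 7/24 = 1/3
  P(T=1) = 1/24 + 7/24 + 1/3 = 2/3

H(S) = -[(1/12)·log₂(1/12) + (7/24)·log₂(7/24) + (5/8)·log₂(5/8)]
  = 0.2987 + 0.5185 + 0.4238
  = 1.2410 bits
H(T) = -[(1/3)·log₂(1/3) + (2/3)·log₂(2/3)]
  = 0.5283 + 0.3900
  = 0.9183 bits
H(S,T) = -[(1/24)·log₂(1/24) + (1/24)·log₂(1/24) + (7/24)·log₂(7/24) + (7/24)·log₂(7/24) + (1/3)·log₂(1/3)]
  = 0.1910 + 0.1910 + 0.5185 + 0.5185 + 0.5283
  = 1.9473 bits

I(S;T) = H(S) + H(T) - H(S,T)
  = 1.2410 + 0.9183 - 1.9473
  = 0.2120 bits

min(H(S), H(T)) = min(1.2410, 0.9183) = 0.9183 bits
Since 0.2120 ≤ 0.9183, the bound is satisfied ✓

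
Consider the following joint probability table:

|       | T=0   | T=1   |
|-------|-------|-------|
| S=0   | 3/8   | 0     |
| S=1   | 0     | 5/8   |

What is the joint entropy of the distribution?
H(S,T) = -Σ P(S,T) log₂ P(S,T), summed over the non-zero cells:
H(S,T) = -[(3/8)·log₂(3/8) + (5/8)·log₂(5/8)]
  = 0.5306 + 0.4238
  = 0.9544 bits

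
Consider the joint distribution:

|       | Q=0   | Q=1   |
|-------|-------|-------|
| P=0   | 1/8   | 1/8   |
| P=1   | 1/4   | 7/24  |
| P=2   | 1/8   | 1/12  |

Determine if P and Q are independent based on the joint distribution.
Marginal P(P) (row sums):
  P(P=0) = 1/8 + 1/8 = 1/4
  P(P=1) = 1/4 + 7/24 = 13/24
  P(P=2) = 1/8 + 1/12 = 5/24
Marginal P(Q) (column sums):
  P(Q=0) = 1/8 + 1/4 + 1/8 = 1/2
  P(Q=1) = 1/8 + 7/24 + 1/12 = 1/2

P and Q are independent iff P(P=i,Q=j) = P(P=i)·P(Q=j) for every cell.
  P(P=1)·P(Q=0) = 13/24 × 1/2 = 13/48, but P(P=1,Q=0) = 1/4 ✗

No, P and Q are not independent. Quantitatively, I(P;Q) > 0:

H(P) = -[(1/4)·log₂(1/4) + (13/24)·log₂(13/24) + (5/24)·log₂(5/24)]
  = 0.5000 + 0.4791 + 0.4715
  = 1.4506 bits
H(Q) = -[(1/2)·log₂(1/2) + (1/2)·log₂(1/2)]
  = 0.5000 + 0.5000
  = 1.0000 bits
H(P,Q) = -[(1/8)·log₂(1/8) + (1/8)·log₂(1/8) + (1/4)·log₂(1/4) + (7/24)·log₂(7/24) + (1/8)·log₂(1/8) + (1/12)·log₂(1/12)]
  = 0.3750 + 0.3750 + 0.5000 + 0.5185 + 0.3750 + 0.2987
  = 2.4422 bits
I(P;Q) = H(P) + H(Q) - H(P,Q) = 1.4506 + 1.0000 - 2.4422 = 0.0084 bits > 0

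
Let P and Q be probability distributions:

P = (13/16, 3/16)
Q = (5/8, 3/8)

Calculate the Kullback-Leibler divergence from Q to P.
D(P||Q) = Σ P(i) log₂(P(i)/Q(i))
  i=0: (13/16) × log₂((13/16)/(5/8)) = (13/16) × log₂(13/10) = 0.3075
  i=1: (3/16) × log₂((3/16)/(3/8)) = (3/16) × log₂(1/2) = -0.1875
D(P||Q) = 0.3075 - 0.1875
  = 0.1200 bits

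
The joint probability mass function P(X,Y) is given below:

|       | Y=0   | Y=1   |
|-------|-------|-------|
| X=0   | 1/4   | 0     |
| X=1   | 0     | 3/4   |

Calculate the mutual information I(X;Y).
Marginal P(X) (row sums):
  P(X=0) = 1/4 + 0 = 1/4
  P(X=1) = 0 + 3/4 = 3/4
Marginal P(Y) (column sums):
  P(Y=0) = 1/4 + 0 = 1/4
  P(Y=1) = 0 + 3/4 = 3/4

H(X) = -[(1/4)·log₂(1/4) + (3/4)·log₂(3/4)]
  = 0.5000 + 0.3113
  = 0.8113 bits
H(Y) = -[(1/4)·log₂(1/4) + (3/4)·log₂(3/4)]
  = 0.5000 + 0.3113
  = 0.8113 bits
H(X,Y) = -[(1/4)·log₂(1/4) + (3/4)·log₂(3/4)]
  = 0.5000 + 0.3113
  = 0.8113 bits

I(X;Y) = H(X) + H(Y) - H(X,Y)
  = 0.8113 + 0.8113 - 0.8113
  = 0.8113 bits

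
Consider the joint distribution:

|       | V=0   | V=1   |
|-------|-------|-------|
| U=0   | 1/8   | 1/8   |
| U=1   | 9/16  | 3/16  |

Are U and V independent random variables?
Marginal P(U) (row sums):
  P(U=0) = 1/8 + 1/8 = 1/4
  P(U=1) = 9/16 + 3/16 = 3/4
Marginal P(V) (column sums):
  P(V=0) = 1/8 + 9/16 = 11/16
  P(V=1) = 1/8 + 3/16 = 5/16

U and V are independent iff P(U=i,V=j) = P(U=i)·P(V=j) for every cell.
  P(U=0)·P(V=0) = 1/4 × 11/16 = 11/64, but P(U=0,V=0) = 1/8 ✗

No, U and V are not independent. Quantitatively, I(U;V) > 0:

H(U) = -[(1/4)·log₂(1/4) + (3/4)·log₂(3/4)]
  = 0.5000 + 0.3113
  = 0.8113 bits
H(V) = -[(11/16)·log₂(11/16) + (5/16)·log₂(5/16)]
  = 0.3716 + 0.5244
  = 0.8960 bits
H(U,V) = -[(1/8)·log₂(1/8) + (1/8)·log₂(1/8) + (9/16)·log₂(9/16) + (3/16)·log₂(3/16)]
  = 0.3750 + 0.3750 + 0.4669 + 0.4528
  = 1.6697 bits
I(U;V) = H(U) + H(V) - H(U,V) = 0.8113 + 0.8960 - 1.6697 = 0.0376 bits > 0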